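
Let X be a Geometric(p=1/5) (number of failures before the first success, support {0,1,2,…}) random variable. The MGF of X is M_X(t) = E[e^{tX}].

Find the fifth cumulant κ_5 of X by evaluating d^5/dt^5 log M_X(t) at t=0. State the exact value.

M_X(t) = 1/(5*(1 - 4*e^(t)/5))
K_X(t) = log M_X(t) = -log(1 - 4*e^(t)/5) - log(5)
dK/dt = -4*e^(t)/(4*e^(t) - 5)
d^2K/dt^2 = 20*e^(t)/(16*e^(2*t) - 40*e^(t) + 25)
d^3K/dt^3 = (-80*e^(2*t) - 100*e^(t))/(64*e^(3*t) - 240*e^(2*t) + 300*e^(t) - 125)
d^4K/dt^4 = (320*e^(3*t) + 1600*e^(2*t) + 500*e^(t))/(256*e^(4*t) - 1280*e^(3*t) + 2400*e^(2*t) - 2000*e^(t) + 625)
d^5K/dt^5 = (-1280*e^(4*t) - 17600*e^(3*t) - 22000*e^(2*t) - 2500*e^(t))/(1024*e^(5*t) - 6400*e^(4*t) + 16000*e^(3*t) - 20000*e^(2*t) + 12500*e^(t) - 3125)

κ_5 = d^5K/dt^5 |_{t=0} = 43380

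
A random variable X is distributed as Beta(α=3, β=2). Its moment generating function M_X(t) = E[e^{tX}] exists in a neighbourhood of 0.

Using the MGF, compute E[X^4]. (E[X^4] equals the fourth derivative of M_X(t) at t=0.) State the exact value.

E[X^4] = D^4[M](0) = 3/14

M_X(t) = ₁F₁(3; 5; t)
D^4[M](t) = 3*₁F₁(7; 9; t)/14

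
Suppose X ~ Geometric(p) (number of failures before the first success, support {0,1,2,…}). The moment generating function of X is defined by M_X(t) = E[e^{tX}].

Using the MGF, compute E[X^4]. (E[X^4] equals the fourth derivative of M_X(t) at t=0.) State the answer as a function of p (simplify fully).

M_X(t) = p/(-(1 - p)*e^(t) + 1)

E[X^4] = M^(4)(0) = 1 - 15/p + 50/p^2 - 60/p^3 + 24/p^4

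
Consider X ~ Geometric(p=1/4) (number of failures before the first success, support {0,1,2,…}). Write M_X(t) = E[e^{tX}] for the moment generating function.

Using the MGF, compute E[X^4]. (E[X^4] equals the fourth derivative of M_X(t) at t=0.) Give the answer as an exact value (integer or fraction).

E[X^4] = D^4[M](0) = 3045

M_X(t) = 1/(4*(1 - 3*e^(t)/4))
D^4[M](t) = (-81*e^(4*t) - 1188*e^(3*t) - 1584*e^(2*t) - 192*e^(t))/(243*e^(5*t) - 1620*e^(4*t) + 4320*e^(3*t) - 5760*e^(2*t) + 3840*e^(t) - 1024)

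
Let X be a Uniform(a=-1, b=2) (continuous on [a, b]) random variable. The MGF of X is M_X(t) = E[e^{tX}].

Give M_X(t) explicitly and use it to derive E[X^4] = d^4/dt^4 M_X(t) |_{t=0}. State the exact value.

M_X(t) = (e^(2*t) - e^(-t))/(3*t)
M^(4)(t) = (16*t^4*e^(3*t) - t^4 - 32*t^3*e^(3*t) - 4*t^3 + 48*t^2*e^(3*t) - 12*t^2 - 48*t*e^(3*t) - 24*t + 24*e^(3*t) - 24)*e^(-t)/(3*t^5)

E[X^4] = M^(4)(0) = 11/5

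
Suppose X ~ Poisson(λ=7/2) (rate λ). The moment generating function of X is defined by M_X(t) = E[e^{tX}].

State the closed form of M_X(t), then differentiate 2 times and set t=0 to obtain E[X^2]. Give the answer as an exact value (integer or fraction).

E[X^2] = d^2M/dt^2 |_{t=0} = 63/4

M_X(t) = e^(7*e^(t)/2 - 7/2)
dM/dt = 7*e^(-7/2)*e^(t)*e^(7*e^(t)/2)/2
d^2M/dt^2 = (49*e^(2*t)*e^(7*e^(t)/2) + 14*e^(t)*e^(7*e^(t)/2))*e^(-7/2)/4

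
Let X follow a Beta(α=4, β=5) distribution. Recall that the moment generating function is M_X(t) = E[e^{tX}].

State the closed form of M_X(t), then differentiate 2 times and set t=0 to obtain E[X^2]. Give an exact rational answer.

E[X^2] = D^2[M](0) = 2/9

M_X(t) = ₁F₁(4; 9; t)
D^2[M](t) = 2*₁F₁(6; 11; t)/9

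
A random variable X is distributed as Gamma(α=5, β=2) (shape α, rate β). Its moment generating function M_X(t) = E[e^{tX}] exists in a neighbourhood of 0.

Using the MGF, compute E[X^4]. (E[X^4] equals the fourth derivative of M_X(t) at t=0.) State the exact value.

E[X^4] = M^(4)(0) = 105

M_X(t) = 32/(2 - t)^5
M^(4)(t) = -53760/(t^9 - 18*t^8 + 144*t^7 - 672*t^6 + 2016*t^5 - 4032*t^4 + 5376*t^3 - 4608*t^2 + 2304*t - 512)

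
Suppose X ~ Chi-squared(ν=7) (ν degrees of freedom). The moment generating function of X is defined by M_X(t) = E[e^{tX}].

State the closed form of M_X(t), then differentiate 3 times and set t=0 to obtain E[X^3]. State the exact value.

M_X(t) = (1 - 2*t)^(-7/2)
M^(3)(t) = 693/(64*t^6*√(1 - 2*t) - 192*t^5*√(1 - 2*t) + 240*t^4*√(1 - 2*t) - 160*t^3*√(1 - 2*t) + 60*t^2*√(1 - 2*t) - 12*t*√(1 - 2*t) + √(1 - 2*t))

E[X^3] = M^(3)(0) = 693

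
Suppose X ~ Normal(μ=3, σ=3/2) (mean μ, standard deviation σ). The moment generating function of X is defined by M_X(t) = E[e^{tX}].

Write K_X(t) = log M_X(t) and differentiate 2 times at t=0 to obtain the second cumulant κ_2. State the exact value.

κ_2 = K′′(0) = 9/4

M_X(t) = e^(9*t^2/8 + 3*t)
K_X(t) = log M_X(t) = 9*t^2/8 + 3*t
K′(t) = 9*t/4 + 3
K′′(t) = 9/4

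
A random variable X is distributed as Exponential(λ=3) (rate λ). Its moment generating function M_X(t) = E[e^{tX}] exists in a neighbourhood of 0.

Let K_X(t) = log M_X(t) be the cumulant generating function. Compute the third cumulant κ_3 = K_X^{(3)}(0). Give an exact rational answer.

κ_3 = d^3K/dt^3 |_{t=0} = 2/27

M_X(t) = 3/(3 - t)
K_X(t) = log M_X(t) = -log(3 - t) + log(3)
dK/dt = -1/(t - 3)
d^2K/dt^2 = 1/(t^2 - 6*t + 9)
d^3K/dt^3 = -2/(t^3 - 9*t^2 + 27*t - 27)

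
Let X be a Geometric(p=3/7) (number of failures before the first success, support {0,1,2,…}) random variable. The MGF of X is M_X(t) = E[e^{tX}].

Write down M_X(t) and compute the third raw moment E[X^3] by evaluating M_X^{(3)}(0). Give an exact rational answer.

E[X^3] = D^3[M](0) = 236/9

M_X(t) = 3/(7*(1 - 4*e^(t)/7))
D^3[M](t) = (192*e^(3*t) + 1344*e^(2*t) + 588*e^(t))/(256*e^(4*t) - 1792*e^(3*t) + 4704*e^(2*t) - 5488*e^(t) + 2401)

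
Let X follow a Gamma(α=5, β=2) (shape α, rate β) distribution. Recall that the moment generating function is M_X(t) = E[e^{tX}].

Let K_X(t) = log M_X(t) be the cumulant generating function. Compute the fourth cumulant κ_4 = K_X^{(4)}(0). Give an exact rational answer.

κ_4 = K^(4)(0) = 15/8

M_X(t) = 32/(2 - t)^5
K_X(t) = log M_X(t) = -5*log(2 - t) + 5*log(2)
K^(4)(t) = 30/(t^4 - 8*t^3 + 24*t^2 - 32*t + 16)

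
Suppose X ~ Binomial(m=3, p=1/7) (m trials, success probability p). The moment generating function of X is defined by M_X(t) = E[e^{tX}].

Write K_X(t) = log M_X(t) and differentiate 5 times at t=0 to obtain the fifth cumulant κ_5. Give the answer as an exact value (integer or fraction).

κ_5 = D^5[K](0) = -2070/16807

M_X(t) = (e^(t)/7 + 6/7)^3
K_X(t) = log M_X(t) = 3*log(e^(t)/7 + 6/7)
D^5[K](t) = (-18*e^(4*t) + 1188*e^(3*t) - 7128*e^(2*t) + 3888*e^(t))/(e^(5*t) + 30*e^(4*t) + 360*e^(3*t) + 2160*e^(2*t) + 6480*e^(t) + 7776)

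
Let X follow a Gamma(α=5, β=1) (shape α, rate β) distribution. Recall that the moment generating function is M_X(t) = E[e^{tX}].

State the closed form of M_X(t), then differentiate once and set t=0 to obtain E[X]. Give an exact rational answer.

M_X(t) = (1 - t)^(-5)
M^(1)(t) = 5/(t^6 - 6*t^5 + 15*t^4 - 20*t^3 + 15*t^2 - 6*t + 1)

E[X] = M^(1)(0) = 5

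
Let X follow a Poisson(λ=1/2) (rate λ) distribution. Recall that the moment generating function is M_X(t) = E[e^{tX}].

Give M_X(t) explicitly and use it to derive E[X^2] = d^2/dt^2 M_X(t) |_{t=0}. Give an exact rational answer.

M_X(t) = e^(e^(t)/2 - 1/2)
D^2[M](t) = (e^(2*t)*e^(e^(t)/2) + 2*e^(t)*e^(e^(t)/2))*e^(-1/2)/4

E[X^2] = D^2[M](0) = 3/4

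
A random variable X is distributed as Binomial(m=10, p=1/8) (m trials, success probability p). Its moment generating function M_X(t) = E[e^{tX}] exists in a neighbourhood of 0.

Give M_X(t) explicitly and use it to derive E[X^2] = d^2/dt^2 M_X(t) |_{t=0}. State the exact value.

E[X^2] = M^(2)(0) = 85/32

M_X(t) = (e^(t)/8 + 7/8)^10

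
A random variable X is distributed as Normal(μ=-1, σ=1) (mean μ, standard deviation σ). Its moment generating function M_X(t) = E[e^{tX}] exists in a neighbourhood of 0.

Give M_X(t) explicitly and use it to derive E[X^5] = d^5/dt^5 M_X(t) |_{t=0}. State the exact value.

M_X(t) = e^(t^2/2 - t)
D^5[M](t) = (t^5*e^(t^2/2) - 5*t^4*e^(t^2/2) + 20*t^3*e^(t^2/2) - 40*t^2*e^(t^2/2) + 50*t*e^(t^2/2) - 26*e^(t^2/2))*e^(-t)

E[X^5] = D^5[M](0) = -26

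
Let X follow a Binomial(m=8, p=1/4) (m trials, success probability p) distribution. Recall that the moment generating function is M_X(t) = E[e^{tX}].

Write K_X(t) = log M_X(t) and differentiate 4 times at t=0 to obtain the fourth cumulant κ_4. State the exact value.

M_X(t) = (e^(t)/4 + 3/4)^8
K_X(t) = log M_X(t) = 8*log(e^(t)/4 + 3/4)
D^4[K](t) = (24*e^(3*t) - 288*e^(2*t) + 216*e^(t))/(e^(4*t) + 12*e^(3*t) + 54*e^(2*t) + 108*e^(t) + 81)

κ_4 = D^4[K](0) = -3/16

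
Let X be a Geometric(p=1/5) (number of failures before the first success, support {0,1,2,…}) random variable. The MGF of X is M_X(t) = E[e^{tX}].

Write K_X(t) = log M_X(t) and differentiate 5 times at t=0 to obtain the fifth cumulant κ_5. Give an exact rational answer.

κ_5 = K′′′′′(0) = 43380

M_X(t) = 1/(5*(1 - 4*e^(t)/5))
K_X(t) = log M_X(t) = -log(1 - 4*e^(t)/5) - log(5)
K′(t) = -4*e^(t)/(4*e^(t) - 5)
K′′(t) = 20*e^(t)/(16*e^(2*t) - 40*e^(t) + 25)
K′′′(t) = (-80*e^(2*t) - 100*e^(t))/(64*e^(3*t) - 240*e^(2*t) + 300*e^(t) - 125)
K′′′′(t) = (320*e^(3*t) + 1600*e^(2*t) + 500*e^(t))/(256*e^(4*t) - 1280*e^(3*t) + 2400*e^(2*t) - 2000*e^(t) + 625)
K′′′′′(t) = (-1280*e^(4*t) - 17600*e^(3*t) - 22000*e^(2*t) - 2500*e^(t))/(1024*e^(5*t) - 6400*e^(4*t) + 16000*e^(3*t) - 20000*e^(2*t) + 12500*e^(t) - 3125)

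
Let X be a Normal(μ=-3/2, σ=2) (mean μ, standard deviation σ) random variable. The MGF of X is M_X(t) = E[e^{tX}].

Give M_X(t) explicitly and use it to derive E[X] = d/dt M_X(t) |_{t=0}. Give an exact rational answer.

E[X] = M^(1)(0) = -3/2

M_X(t) = e^(2*t^2 - 3*t/2)
M^(1)(t) = 4*t*e^(-3*t/2)*e^(2*t^2) - 3*e^(-3*t/2)*e^(2*t^2)/2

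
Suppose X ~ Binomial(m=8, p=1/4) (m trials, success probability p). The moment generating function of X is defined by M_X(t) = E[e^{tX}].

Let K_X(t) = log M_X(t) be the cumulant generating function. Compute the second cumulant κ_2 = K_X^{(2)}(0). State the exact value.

M_X(t) = (e^(t)/4 + 3/4)^8
K_X(t) = log M_X(t) = 8*log(e^(t)/4 + 3/4)
K^(2)(t) = 24*e^(t)/(e^(2*t) + 6*e^(t) + 9)

κ_2 = K^(2)(0) = 3/2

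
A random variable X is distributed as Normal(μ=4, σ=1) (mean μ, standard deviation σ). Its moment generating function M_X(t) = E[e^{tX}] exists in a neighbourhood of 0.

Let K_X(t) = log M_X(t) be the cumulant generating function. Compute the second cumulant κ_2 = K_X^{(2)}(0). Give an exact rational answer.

M_X(t) = e^(t^2/2 + 4*t)
K_X(t) = log M_X(t) = t^2/2 + 4*t
K^(2)(t) = 1

κ_2 = K^(2)(0) = 1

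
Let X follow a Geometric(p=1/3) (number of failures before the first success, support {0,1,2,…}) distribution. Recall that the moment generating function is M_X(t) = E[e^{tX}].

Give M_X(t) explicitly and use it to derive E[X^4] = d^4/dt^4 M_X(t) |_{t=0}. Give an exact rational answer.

M_X(t) = 1/(3*(1 - 2*e^(t)/3))
D^4[M](t) = (-16*e^(4*t) - 264*e^(3*t) - 396*e^(2*t) - 54*e^(t))/(32*e^(5*t) - 240*e^(4*t) + 720*e^(3*t) - 1080*e^(2*t) + 810*e^(t) - 243)

E[X^4] = D^4[M](0) = 730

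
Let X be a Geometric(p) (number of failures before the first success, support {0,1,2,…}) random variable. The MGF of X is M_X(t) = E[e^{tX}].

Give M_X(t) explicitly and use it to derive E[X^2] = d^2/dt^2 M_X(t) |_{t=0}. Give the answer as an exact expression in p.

E[X^2] = M′′(0) = 1 - 3/p + 2/p^2

M_X(t) = p/(-(1 - p)*e^(t) + 1)
M′(t) = (-p^2*e^(t) + p*e^(t))/(p^2*e^(2*t) - 2*p*e^(2*t) + 2*p*e^(t) + e^(2*t) - 2*e^(t) + 1)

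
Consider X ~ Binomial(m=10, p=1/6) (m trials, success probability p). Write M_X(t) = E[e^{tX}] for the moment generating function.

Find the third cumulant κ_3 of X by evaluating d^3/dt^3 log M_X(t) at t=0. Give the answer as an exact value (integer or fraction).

κ_3 = D^3[K](0) = 25/27

M_X(t) = (e^(t)/6 + 5/6)^10
K_X(t) = log M_X(t) = 10*log(e^(t)/6 + 5/6)
D^3[K](t) = (-50*e^(2*t) + 250*e^(t))/(e^(3*t) + 15*e^(2*t) + 75*e^(t) + 125)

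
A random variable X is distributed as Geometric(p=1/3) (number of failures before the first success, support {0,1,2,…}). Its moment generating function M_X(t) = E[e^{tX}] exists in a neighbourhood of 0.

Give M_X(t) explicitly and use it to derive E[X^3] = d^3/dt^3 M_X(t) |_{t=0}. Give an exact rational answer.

E[X^3] = d^3M/dt^3 |_{t=0} = 74

M_X(t) = 1/(3*(1 - 2*e^(t)/3))
dM/dt = 2*e^(t)/(4*e^(2*t) - 12*e^(t) + 9)
d^2M/dt^2 = (-4*e^(2*t) - 6*e^(t))/(8*e^(3*t) - 36*e^(2*t) + 54*e^(t) - 27)
d^3M/dt^3 = (8*e^(3*t) + 48*e^(2*t) + 18*e^(t))/(16*e^(4*t) - 96*e^(3*t) + 216*e^(2*t) - 216*e^(t) + 81)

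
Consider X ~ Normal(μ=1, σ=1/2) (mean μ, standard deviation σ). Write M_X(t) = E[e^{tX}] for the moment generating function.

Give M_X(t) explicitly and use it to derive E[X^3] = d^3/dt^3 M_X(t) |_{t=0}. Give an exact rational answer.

M_X(t) = e^(t^2/8 + t)
D^3[M](t) = t^3*e^(t)*e^(t^2/8)/64 + 3*t^2*e^(t)*e^(t^2/8)/16 + 15*t*e^(t)*e^(t^2/8)/16 + 7*e^(t)*e^(t^2/8)/4

E[X^3] = D^3[M](0) = 7/4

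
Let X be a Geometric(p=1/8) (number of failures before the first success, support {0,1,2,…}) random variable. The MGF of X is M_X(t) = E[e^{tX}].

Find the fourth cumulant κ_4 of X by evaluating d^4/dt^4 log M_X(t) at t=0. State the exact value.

κ_4 = d^4K/dt^4 |_{t=0} = 18872

M_X(t) = 1/(8*(1 - 7*e^(t)/8))
K_X(t) = log M_X(t) = -log(1 - 7*e^(t)/8) - 3*log(2)
dK/dt = -7*e^(t)/(7*e^(t) - 8)
d^2K/dt^2 = 56*e^(t)/(49*e^(2*t) - 112*e^(t) + 64)
d^3K/dt^3 = (-392*e^(2*t) - 448*e^(t))/(343*e^(3*t) - 1176*e^(2*t) + 1344*e^(t) - 512)
d^4K/dt^4 = (2744*e^(3*t) + 12544*e^(2*t) + 3584*e^(t))/(2401*e^(4*t) - 10976*e^(3*t) + 18816*e^(2*t) - 14336*e^(t) + 4096)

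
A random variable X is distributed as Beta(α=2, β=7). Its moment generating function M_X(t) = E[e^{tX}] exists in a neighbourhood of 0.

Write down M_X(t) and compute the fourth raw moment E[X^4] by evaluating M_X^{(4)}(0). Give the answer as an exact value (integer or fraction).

E[X^4] = D^4[M](0) = 1/99

M_X(t) = ₁F₁(2; 9; t)
D^4[M](t) = ₁F₁(6; 13; t)/99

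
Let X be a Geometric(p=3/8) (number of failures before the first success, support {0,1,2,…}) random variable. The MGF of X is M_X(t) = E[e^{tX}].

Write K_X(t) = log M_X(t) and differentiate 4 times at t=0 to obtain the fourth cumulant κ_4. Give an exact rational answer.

M_X(t) = 3/(8*(1 - 5*e^(t)/8))
K_X(t) = log M_X(t) = -log(1 - 5*e^(t)/8) - 3*log(2) + log(3)
dK/dt = -5*e^(t)/(5*e^(t) - 8)
d^2K/dt^2 = 40*e^(t)/(25*e^(2*t) - 80*e^(t) + 64)
d^3K/dt^3 = (-200*e^(2*t) - 320*e^(t))/(125*e^(3*t) - 600*e^(2*t) + 960*e^(t) - 512)
d^4K/dt^4 = (1000*e^(3*t) + 6400*e^(2*t) + 2560*e^(t))/(625*e^(4*t) - 4000*e^(3*t) + 9600*e^(2*t) - 10240*e^(t) + 4096)

κ_4 = d^4K/dt^4 |_{t=0} = 3320/27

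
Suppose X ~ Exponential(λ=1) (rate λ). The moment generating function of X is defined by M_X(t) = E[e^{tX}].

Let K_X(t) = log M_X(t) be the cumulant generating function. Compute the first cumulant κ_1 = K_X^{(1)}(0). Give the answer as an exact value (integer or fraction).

κ_1 = K^(1)(0) = 1

M_X(t) = 1/(1 - t)
K_X(t) = log M_X(t) = -log(1 - t)
K^(1)(t) = -1/(t - 1)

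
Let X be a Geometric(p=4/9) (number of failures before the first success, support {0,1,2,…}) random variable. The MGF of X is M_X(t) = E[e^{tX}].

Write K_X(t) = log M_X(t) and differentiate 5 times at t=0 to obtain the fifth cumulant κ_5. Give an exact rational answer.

κ_5 = K^(5)(0) = 43785/128

M_X(t) = 4/(9*(1 - 5*e^(t)/9))
K_X(t) = log M_X(t) = -log(1 - 5*e^(t)/9) - 2*log(3) + 2*log(2)
K^(5)(t) = (-5625*e^(4*t) - 111375*e^(3*t) - 200475*e^(2*t) - 32805*e^(t))/(3125*e^(5*t) - 28125*e^(4*t) + 101250*e^(3*t) - 182250*e^(2*t) + 164025*e^(t) - 59049)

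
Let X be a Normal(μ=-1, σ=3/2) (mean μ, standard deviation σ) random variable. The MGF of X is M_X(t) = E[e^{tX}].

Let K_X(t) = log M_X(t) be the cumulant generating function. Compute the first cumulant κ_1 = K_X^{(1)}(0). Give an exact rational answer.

κ_1 = K^(1)(0) = -1

M_X(t) = e^(9*t^2/8 - t)
K_X(t) = log M_X(t) = 9*t^2/8 - t
K^(1)(t) = 9*t/4 - 1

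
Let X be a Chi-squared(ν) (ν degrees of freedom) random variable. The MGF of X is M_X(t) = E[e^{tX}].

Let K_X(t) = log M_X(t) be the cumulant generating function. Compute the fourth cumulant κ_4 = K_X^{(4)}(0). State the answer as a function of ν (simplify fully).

M_X(t) = (1 - 2*t)^(-ν/2)
K_X(t) = log M_X(t) = -ν*log(1 - 2*t)/2
dK/dt = -ν/(2*t - 1)
d^2K/dt^2 = 2*ν/(4*t^2 - 4*t + 1)
d^3K/dt^3 = -8*ν/(8*t^3 - 12*t^2 + 6*t - 1)
d^4K/dt^4 = 48*ν/(16*t^4 - 32*t^3 + 24*t^2 - 8*t + 1)

κ_4 = d^4K/dt^4 |_{t=0} = 48*ν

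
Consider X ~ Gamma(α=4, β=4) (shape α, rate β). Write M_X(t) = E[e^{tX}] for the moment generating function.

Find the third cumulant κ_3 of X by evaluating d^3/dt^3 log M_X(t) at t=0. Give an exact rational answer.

κ_3 = K^(3)(0) = 1/8

M_X(t) = 256/(4 - t)^4
K_X(t) = log M_X(t) = -4*log(4 - t) + 8*log(2)
K^(3)(t) = -8/(t^3 - 12*t^2 + 48*t - 64)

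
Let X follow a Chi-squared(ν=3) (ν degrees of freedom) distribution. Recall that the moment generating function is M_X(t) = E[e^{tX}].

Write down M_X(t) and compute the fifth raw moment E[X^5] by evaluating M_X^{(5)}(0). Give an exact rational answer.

E[X^5] = M′′′′′(0) = 10395

M_X(t) = (1 - 2*t)^(-3/2)
M′(t) = 3/(4*t^2*√(1 - 2*t) - 4*t*√(1 - 2*t) + √(1 - 2*t))
M′′(t) = -15/(8*t^3*√(1 - 2*t) - 12*t^2*√(1 - 2*t) + 6*t*√(1 - 2*t) - √(1 - 2*t))
M′′′(t) = 105/(16*t^4*√(1 - 2*t) - 32*t^3*√(1 - 2*t) + 24*t^2*√(1 - 2*t) - 8*t*√(1 - 2*t) + √(1 - 2*t))
M′′′′(t) = -945/(32*t^5*√(1 - 2*t) - 80*t^4*√(1 - 2*t) + 80*t^3*√(1 - 2*t) - 40*t^2*√(1 - 2*t) + 10*t*√(1 - 2*t) - √(1 - 2*t))
M′′′′′(t) = 10395/(64*t^6*√(1 - 2*t) - 192*t^5*√(1 - 2*t) + 240*t^4*√(1 - 2*t) - 160*t^3*√(1 - 2*t) + 60*t^2*√(1 - 2*t) - 12*t*√(1 - 2*t) + √(1 - 2*t))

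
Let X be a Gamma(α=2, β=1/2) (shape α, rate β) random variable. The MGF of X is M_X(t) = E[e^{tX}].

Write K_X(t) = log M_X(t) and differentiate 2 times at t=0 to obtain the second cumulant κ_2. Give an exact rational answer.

M_X(t) = 1/(4*(1/2 - t)^2)
K_X(t) = log M_X(t) = -2*log(1/2 - t) - 2*log(2)
dK/dt = -4/(2*t - 1)
d^2K/dt^2 = 8/(4*t^2 - 4*t + 1)

κ_2 = d^2K/dt^2 |_{t=0} = 8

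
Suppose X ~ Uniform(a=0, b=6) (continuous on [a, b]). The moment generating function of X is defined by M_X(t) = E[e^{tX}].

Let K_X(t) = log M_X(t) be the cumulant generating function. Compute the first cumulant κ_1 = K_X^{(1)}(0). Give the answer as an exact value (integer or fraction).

κ_1 = dK/dt |_{t=0} = 3

M_X(t) = (e^(6*t) - 1)/(6*t)
K_X(t) = log M_X(t) = -log(t) + log(e^(6*t) - 1) - log(6)
dK/dt = (6*t*e^(6*t) - e^(6*t) + 1)/(t*e^(6*t) - t)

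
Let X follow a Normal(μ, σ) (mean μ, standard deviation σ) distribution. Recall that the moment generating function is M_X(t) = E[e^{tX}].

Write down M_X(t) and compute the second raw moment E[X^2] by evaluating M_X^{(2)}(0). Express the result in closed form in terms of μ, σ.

M_X(t) = e^(μ*t + σ^2*t^2/2)
M′(t) = μ*e^(μ*t)*e^(σ^2*t^2/2) + σ^2*t*e^(μ*t)*e^(σ^2*t^2/2)
M′′(t) = μ^2*e^(μ*t)*e^(σ^2*t^2/2) + 2*μ*σ^2*t*e^(μ*t)*e^(σ^2*t^2/2) + σ^4*t^2*e^(μ*t)*e^(σ^2*t^2/2) + σ^2*e^(μ*t)*e^(σ^2*t^2/2)

E[X^2] = M′′(0) = μ^2 + σ^2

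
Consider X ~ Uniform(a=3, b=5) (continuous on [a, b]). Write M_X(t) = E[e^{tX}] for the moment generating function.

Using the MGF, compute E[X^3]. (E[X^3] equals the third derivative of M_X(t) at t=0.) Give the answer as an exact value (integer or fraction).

M_X(t) = (e^(5*t) - e^(3*t))/(2*t)
D^3[M](t) = (125*t^3*e^(5*t) - 27*t^3*e^(3*t) - 75*t^2*e^(5*t) + 27*t^2*e^(3*t) + 30*t*e^(5*t) - 18*t*e^(3*t) - 6*e^(5*t) + 6*e^(3*t))/(2*t^4)

E[X^3] = D^3[M](0) = 68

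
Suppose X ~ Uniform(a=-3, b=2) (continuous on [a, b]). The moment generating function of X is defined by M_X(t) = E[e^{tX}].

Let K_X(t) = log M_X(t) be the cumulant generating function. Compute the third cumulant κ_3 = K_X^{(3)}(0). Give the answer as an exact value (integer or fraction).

κ_3 = K′′′(0) = 0

M_X(t) = (e^(2*t) - e^(-3*t))/(5*t)
K_X(t) = log M_X(t) = -log(t) + log(e^(2*t) - e^(-3*t)) - log(5)
K′(t) = (2*t*e^(5*t) + 3*t - e^(5*t) + 1)/(t*e^(5*t) - t)
K′′(t) = (-25*t^2*e^(5*t) + e^(10*t) - 2*e^(5*t) + 1)/(t^2*e^(10*t) - 2*t^2*e^(5*t) + t^2)
K′′′(t) = (125*t^3*e^(10*t) + 125*t^3*e^(5*t) - 2*e^(15*t) + 6*e^(10*t) - 6*e^(5*t) + 2)/(t^3*e^(15*t) - 3*t^3*e^(10*t) + 3*t^3*e^(5*t) - t^3)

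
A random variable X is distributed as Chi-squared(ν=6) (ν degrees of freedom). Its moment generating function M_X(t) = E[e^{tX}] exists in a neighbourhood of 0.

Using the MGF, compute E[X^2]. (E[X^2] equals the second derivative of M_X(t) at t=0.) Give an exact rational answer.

M_X(t) = (1 - 2*t)^(-3)
M^(2)(t) = -48/(32*t^5 - 80*t^4 + 80*t^3 - 40*t^2 + 10*t - 1)

E[X^2] = M^(2)(0) = 48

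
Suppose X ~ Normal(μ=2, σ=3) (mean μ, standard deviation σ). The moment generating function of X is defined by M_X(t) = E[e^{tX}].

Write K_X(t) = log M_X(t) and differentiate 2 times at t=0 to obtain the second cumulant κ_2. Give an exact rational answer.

M_X(t) = e^(9*t^2/2 + 2*t)
K_X(t) = log M_X(t) = 9*t^2/2 + 2*t
K^(2)(t) = 9

κ_2 = K^(2)(0) = 9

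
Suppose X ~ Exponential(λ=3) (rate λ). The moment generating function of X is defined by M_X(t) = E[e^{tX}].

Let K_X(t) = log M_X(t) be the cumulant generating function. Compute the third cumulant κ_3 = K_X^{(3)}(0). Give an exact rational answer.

M_X(t) = 3/(3 - t)
K_X(t) = log M_X(t) = -log(3 - t) + log(3)
dK/dt = -1/(t - 3)
d^2K/dt^2 = 1/(t^2 - 6*t + 9)
d^3K/dt^3 = -2/(t^3 - 9*t^2 + 27*t - 27)

κ_3 = d^3K/dt^3 |_{t=0} = 2/27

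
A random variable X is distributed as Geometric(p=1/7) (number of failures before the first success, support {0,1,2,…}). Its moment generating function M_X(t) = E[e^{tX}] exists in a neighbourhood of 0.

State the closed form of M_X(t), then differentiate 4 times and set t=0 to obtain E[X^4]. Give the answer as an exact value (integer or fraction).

E[X^4] = M^(4)(0) = 39390

M_X(t) = 1/(7*(1 - 6*e^(t)/7))
M^(4)(t) = (-1296*e^(4*t) - 16632*e^(3*t) - 19404*e^(2*t) - 2058*e^(t))/(7776*e^(5*t) - 45360*e^(4*t) + 105840*e^(3*t) - 123480*e^(2*t) + 72030*e^(t) - 16807)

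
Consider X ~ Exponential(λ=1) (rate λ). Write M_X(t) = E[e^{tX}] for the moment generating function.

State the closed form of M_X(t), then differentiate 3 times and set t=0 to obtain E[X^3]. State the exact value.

E[X^3] = M^(3)(0) = 6

M_X(t) = 1/(1 - t)
M^(3)(t) = 6/(t^4 - 4*t^3 + 6*t^2 - 4*t + 1)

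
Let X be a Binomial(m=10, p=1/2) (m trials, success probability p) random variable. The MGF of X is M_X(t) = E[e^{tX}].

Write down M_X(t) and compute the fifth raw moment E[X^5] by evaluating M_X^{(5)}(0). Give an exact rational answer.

M_X(t) = (e^(t)/2 + 1/2)^10

E[X^5] = D^5[M](0) = 13375/2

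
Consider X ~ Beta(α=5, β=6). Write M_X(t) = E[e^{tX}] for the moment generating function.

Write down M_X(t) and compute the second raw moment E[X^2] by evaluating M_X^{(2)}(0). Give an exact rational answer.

M_X(t) = ₁F₁(5; 11; t)
D^2[M](t) = 5*₁F₁(7; 13; t)/22

E[X^2] = D^2[M](0) = 5/22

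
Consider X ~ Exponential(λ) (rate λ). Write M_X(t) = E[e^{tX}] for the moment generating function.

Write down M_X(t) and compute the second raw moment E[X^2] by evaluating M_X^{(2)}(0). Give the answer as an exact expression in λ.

E[X^2] = D^2[M](0) = 2/λ^2

M_X(t) = λ/(λ - t)
D^2[M](t) = -2*λ/(-λ^3 + 3*λ^2*t - 3*λ*t^2 + t^3)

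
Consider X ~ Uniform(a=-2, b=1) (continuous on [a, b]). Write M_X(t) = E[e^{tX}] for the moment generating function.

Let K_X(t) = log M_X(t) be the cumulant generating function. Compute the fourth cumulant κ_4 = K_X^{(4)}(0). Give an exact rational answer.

M_X(t) = (e^(t) - e^(-2*t))/(3*t)
K_X(t) = log M_X(t) = -log(t) + log(e^(t) - e^(-2*t)) - log(3)
K′(t) = (t*e^(3*t) + 2*t - e^(3*t) + 1)/(t*e^(3*t) - t)
K′′(t) = (-9*t^2*e^(3*t) + e^(6*t) - 2*e^(3*t) + 1)/(t^2*e^(6*t) - 2*t^2*e^(3*t) + t^2)
K′′′(t) = (27*t^3*e^(6*t) + 27*t^3*e^(3*t) - 2*e^(9*t) + 6*e^(6*t) - 6*e^(3*t) + 2)/(t^3*e^(9*t) - 3*t^3*e^(6*t) + 3*t^3*e^(3*t) - t^3)

κ_4 = K′′′′(0) = -27/40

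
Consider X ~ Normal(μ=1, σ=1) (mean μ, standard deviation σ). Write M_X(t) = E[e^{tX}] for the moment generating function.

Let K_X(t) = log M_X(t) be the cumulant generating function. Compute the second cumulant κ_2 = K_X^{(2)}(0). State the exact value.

M_X(t) = e^(t^2/2 + t)
K_X(t) = log M_X(t) = t^2/2 + t
D^2[K](t) = 1

κ_2 = D^2[K](0) = 1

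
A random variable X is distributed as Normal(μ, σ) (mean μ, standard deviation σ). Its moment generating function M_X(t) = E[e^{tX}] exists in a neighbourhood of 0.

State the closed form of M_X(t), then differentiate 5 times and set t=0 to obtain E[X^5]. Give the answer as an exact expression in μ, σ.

E[X^5] = D^5[M](0) = μ*(μ^4 + 10*μ^2*σ^2 + 15*σ^4)

M_X(t) = e^(μ*t + σ^2*t^2/2)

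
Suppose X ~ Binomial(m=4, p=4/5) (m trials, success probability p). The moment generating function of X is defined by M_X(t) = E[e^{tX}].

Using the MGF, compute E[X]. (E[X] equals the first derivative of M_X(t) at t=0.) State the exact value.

M_X(t) = (4*e^(t)/5 + 1/5)^4
D[M](t) = 1024*e^(4*t)/625 + 768*e^(3*t)/625 + 192*e^(2*t)/625 + 16*e^(t)/625

E[X] = D[M](0) = 16/5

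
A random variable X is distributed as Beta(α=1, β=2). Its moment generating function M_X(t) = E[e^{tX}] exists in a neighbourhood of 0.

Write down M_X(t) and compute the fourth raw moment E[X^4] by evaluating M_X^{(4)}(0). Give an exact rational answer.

E[X^4] = d^4M/dt^4 |_{t=0} = 1/15

M_X(t) = ₁F₁(1; 3; t)
dM/dt = ₁F₁(2; 4; t)/3
d^2M/dt^2 = ₁F₁(3; 5; t)/6
d^3M/dt^3 = ₁F₁(4; 6; t)/10
d^4M/dt^4 = ₁F₁(5; 7; t)/15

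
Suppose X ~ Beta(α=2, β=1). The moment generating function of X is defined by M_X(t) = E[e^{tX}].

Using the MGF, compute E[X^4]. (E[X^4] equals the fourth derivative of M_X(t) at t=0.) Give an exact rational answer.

E[X^4] = d^4M/dt^4 |_{t=0} = 1/3

M_X(t) = ₁F₁(2; 3; t)
dM/dt = 2*₁F₁(3; 4; t)/3
d^2M/dt^2 = ₁F₁(4; 5; t)/2
d^3M/dt^3 = 2*₁F₁(5; 6; t)/5
d^4M/dt^4 = ₁F₁(6; 7; t)/3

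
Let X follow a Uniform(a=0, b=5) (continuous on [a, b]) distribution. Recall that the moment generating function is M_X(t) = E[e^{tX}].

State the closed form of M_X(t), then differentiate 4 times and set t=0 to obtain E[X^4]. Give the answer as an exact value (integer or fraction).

M_X(t) = (e^(5*t) - 1)/(5*t)
M^(4)(t) = (625*t^4*e^(5*t) - 500*t^3*e^(5*t) + 300*t^2*e^(5*t) - 120*t*e^(5*t) + 24*e^(5*t) - 24)/(5*t^5)

E[X^4] = M^(4)(0) = 125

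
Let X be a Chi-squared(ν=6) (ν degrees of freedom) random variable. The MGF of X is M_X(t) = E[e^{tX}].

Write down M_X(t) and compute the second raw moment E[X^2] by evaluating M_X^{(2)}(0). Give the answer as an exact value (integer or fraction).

M_X(t) = (1 - 2*t)^(-3)
M^(2)(t) = -48/(32*t^5 - 80*t^4 + 80*t^3 - 40*t^2 + 10*t - 1)

E[X^2] = M^(2)(0) = 48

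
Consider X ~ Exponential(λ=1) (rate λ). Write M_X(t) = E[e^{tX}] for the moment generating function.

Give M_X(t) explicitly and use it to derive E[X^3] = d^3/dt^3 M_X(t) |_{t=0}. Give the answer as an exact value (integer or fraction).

M_X(t) = 1/(1 - t)
M′(t) = 1/(t^2 - 2*t + 1)
M′′(t) = -2/(t^3 - 3*t^2 + 3*t - 1)
M′′′(t) = 6/(t^4 - 4*t^3 + 6*t^2 - 4*t + 1)

E[X^3] = M′′′(0) = 6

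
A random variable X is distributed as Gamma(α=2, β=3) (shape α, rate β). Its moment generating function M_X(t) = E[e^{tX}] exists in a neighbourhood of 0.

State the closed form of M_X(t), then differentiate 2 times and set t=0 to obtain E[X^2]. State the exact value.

M_X(t) = 9/(3 - t)^2
M^(2)(t) = 54/(t^4 - 12*t^3 + 54*t^2 - 108*t + 81)

E[X^2] = M^(2)(0) = 2/3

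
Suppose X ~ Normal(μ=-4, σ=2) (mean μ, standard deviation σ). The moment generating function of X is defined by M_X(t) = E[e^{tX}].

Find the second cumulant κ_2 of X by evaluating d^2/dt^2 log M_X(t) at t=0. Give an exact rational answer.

κ_2 = K^(2)(0) = 4

M_X(t) = e^(2*t^2 - 4*t)
K_X(t) = log M_X(t) = 2*t^2 - 4*t
K^(2)(t) = 4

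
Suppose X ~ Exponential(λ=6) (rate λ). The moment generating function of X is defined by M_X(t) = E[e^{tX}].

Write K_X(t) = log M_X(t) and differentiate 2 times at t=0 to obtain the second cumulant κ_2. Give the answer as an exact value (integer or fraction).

M_X(t) = 6/(6 - t)
K_X(t) = log M_X(t) = -log(6 - t) + log(6)
K′(t) = -1/(t - 6)
K′′(t) = 1/(t^2 - 12*t + 36)

κ_2 = K′′(0) = 1/36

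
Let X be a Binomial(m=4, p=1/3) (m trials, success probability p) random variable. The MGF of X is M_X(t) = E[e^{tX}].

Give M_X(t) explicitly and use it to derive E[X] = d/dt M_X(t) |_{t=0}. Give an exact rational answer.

E[X] = dM/dt |_{t=0} = 4/3

M_X(t) = (e^(t)/3 + 2/3)^4
dM/dt = 4*e^(4*t)/81 + 8*e^(3*t)/27 + 16*e^(2*t)/27 + 32*e^(t)/81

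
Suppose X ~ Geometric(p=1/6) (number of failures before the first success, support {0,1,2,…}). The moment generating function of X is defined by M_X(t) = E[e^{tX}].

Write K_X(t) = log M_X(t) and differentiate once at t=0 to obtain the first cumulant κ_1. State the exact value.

κ_1 = K^(1)(0) = 5

M_X(t) = 1/(6*(1 - 5*e^(t)/6))
K_X(t) = log M_X(t) = -log(1 - 5*e^(t)/6) - log(6)
K^(1)(t) = -5*e^(t)/(5*e^(t) - 6)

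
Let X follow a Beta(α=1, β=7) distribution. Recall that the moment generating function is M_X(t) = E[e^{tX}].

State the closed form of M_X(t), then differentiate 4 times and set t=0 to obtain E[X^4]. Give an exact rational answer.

M_X(t) = ₁F₁(1; 8; t)
M^(4)(t) = ₁F₁(5; 12; t)/330

E[X^4] = M^(4)(0) = 1/330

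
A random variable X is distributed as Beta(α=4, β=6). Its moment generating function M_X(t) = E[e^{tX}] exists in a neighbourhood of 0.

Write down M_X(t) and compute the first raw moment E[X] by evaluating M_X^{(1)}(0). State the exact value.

M_X(t) = ₁F₁(4; 10; t)
D[M](t) = 2*₁F₁(5; 11; t)/5

E[X] = D[M](0) = 2/5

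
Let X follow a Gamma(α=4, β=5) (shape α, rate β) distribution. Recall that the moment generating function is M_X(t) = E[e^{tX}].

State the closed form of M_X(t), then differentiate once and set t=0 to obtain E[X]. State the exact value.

M_X(t) = 625/(5 - t)^4
D[M](t) = -2500/(t^5 - 25*t^4 + 250*t^3 - 1250*t^2 + 3125*t - 3125)

E[X] = D[M](0) = 4/5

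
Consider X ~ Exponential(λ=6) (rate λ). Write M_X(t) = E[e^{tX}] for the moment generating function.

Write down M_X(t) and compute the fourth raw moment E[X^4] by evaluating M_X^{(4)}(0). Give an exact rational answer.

E[X^4] = M^(4)(0) = 1/54

M_X(t) = 6/(6 - t)
M^(4)(t) = -144/(t^5 - 30*t^4 + 360*t^3 - 2160*t^2 + 6480*t - 7776)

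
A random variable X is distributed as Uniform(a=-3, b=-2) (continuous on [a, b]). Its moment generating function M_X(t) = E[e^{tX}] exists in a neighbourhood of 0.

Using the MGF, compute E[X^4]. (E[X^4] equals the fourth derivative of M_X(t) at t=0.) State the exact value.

M_X(t) = (e^(-2*t) - e^(-3*t))/t
M^(4)(t) = (16*t^4*e^(t) - 81*t^4 + 32*t^3*e^(t) - 108*t^3 + 48*t^2*e^(t) - 108*t^2 + 48*t*e^(t) - 72*t + 24*e^(t) - 24)*e^(-3*t)/t^5

E[X^4] = M^(4)(0) = 211/5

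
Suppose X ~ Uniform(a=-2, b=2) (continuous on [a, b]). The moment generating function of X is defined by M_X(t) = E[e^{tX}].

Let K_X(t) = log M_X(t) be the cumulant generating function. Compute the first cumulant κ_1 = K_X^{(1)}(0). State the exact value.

M_X(t) = (e^(2*t) - e^(-2*t))/(4*t)
K_X(t) = log M_X(t) = -log(t) + log(e^(2*t) - e^(-2*t)) - 2*log(2)
K^(1)(t) = (2*t*e^(4*t) + 2*t - e^(4*t) + 1)/(t*e^(4*t) - t)

κ_1 = K^(1)(0) = 0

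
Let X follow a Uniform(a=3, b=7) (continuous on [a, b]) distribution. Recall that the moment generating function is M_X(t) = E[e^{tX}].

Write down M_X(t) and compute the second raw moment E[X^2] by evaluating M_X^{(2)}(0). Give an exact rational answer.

E[X^2] = d^2M/dt^2 |_{t=0} = 79/3

M_X(t) = (e^(7*t) - e^(3*t))/(4*t)
dM/dt = (7*t*e^(7*t) - 3*t*e^(3*t) - e^(7*t) + e^(3*t))/(4*t^2)
d^2M/dt^2 = (49*t^2*e^(7*t) - 9*t^2*e^(3*t) - 14*t*e^(7*t) + 6*t*e^(3*t) + 2*e^(7*t) - 2*e^(3*t))/(4*t^3)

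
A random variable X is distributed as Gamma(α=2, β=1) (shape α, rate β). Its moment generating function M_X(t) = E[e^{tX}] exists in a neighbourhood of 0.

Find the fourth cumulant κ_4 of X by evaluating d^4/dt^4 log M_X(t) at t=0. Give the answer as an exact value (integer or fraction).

κ_4 = d^4K/dt^4 |_{t=0} = 12

M_X(t) = (1 - t)^(-2)
K_X(t) = log M_X(t) = -2*log(1 - t)
dK/dt = -2/(t - 1)
d^2K/dt^2 = 2/(t^2 - 2*t + 1)
d^3K/dt^3 = -4/(t^3 - 3*t^2 + 3*t - 1)
d^4K/dt^4 = 12/(t^4 - 4*t^3 + 6*t^2 - 4*t + 1)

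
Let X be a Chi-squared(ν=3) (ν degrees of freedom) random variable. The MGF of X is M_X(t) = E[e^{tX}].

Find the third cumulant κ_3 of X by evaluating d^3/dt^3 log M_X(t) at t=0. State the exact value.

κ_3 = d^3K/dt^3 |_{t=0} = 24

M_X(t) = (1 - 2*t)^(-3/2)
K_X(t) = log M_X(t) = -3*log(1 - 2*t)/2
dK/dt = -3/(2*t - 1)
d^2K/dt^2 = 6/(4*t^2 - 4*t + 1)
d^3K/dt^3 = -24/(8*t^3 - 12*t^2 + 6*t - 1)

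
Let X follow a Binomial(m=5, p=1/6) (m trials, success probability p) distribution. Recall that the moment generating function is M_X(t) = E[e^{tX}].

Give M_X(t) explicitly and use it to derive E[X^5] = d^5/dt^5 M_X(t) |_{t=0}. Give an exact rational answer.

M_X(t) = (e^(t)/6 + 5/6)^5
dM/dt = 5*e^(5*t)/7776 + 25*e^(4*t)/1944 + 125*e^(3*t)/1296 + 625*e^(2*t)/1944 + 3125*e^(t)/7776
d^2M/dt^2 = 25*e^(5*t)/7776 + 25*e^(4*t)/486 + 125*e^(3*t)/432 + 625*e^(2*t)/972 + 3125*e^(t)/7776
d^3M/dt^3 = 125*e^(5*t)/7776 + 50*e^(4*t)/243 + 125*e^(3*t)/144 + 625*e^(2*t)/486 + 3125*e^(t)/7776
d^4M/dt^4 = 625*e^(5*t)/7776 + 200*e^(4*t)/243 + 125*e^(3*t)/48 + 625*e^(2*t)/243 + 3125*e^(t)/7776
d^5M/dt^5 = 3125*e^(5*t)/7776 + 800*e^(4*t)/243 + 125*e^(3*t)/16 + 1250*e^(2*t)/243 + 3125*e^(t)/7776

E[X^5] = d^5M/dt^5 |_{t=0} = 5525/324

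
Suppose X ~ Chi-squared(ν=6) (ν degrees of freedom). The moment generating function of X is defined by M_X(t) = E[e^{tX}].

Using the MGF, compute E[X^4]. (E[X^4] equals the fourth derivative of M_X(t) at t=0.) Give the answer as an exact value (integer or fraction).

M_X(t) = (1 - 2*t)^(-3)
dM/dt = 6/(16*t^4 - 32*t^3 + 24*t^2 - 8*t + 1)
d^2M/dt^2 = -48/(32*t^5 - 80*t^4 + 80*t^3 - 40*t^2 + 10*t - 1)
d^3M/dt^3 = 480/(64*t^6 - 192*t^5 + 240*t^4 - 160*t^3 + 60*t^2 - 12*t + 1)
d^4M/dt^4 = -5760/(128*t^7 - 448*t^6 + 672*t^5 - 560*t^4 + 280*t^3 - 84*t^2 + 14*t - 1)

E[X^4] = d^4M/dt^4 |_{t=0} = 5760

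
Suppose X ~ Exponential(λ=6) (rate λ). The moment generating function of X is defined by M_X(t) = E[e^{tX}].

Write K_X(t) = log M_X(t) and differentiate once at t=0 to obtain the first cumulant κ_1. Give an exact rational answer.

M_X(t) = 6/(6 - t)
K_X(t) = log M_X(t) = -log(6 - t) + log(6)
K′(t) = -1/(t - 6)

κ_1 = K′(0) = 1/6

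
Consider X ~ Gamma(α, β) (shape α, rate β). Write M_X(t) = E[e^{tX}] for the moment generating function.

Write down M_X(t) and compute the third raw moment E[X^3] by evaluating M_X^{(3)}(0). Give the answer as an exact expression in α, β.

E[X^3] = M^(3)(0) = α*(α^2 + 3*α + 2)/β^3

M_X(t) = (β/(β - t))^α
M^(3)(t) = (-α^3*β^α*(1/(β - t))^α - 3*α^2*β^α*(1/(β - t))^α - 2*α*β^α*(1/(β - t))^α)/(-β^3 + 3*β^2*t - 3*β*t^2 + t^3)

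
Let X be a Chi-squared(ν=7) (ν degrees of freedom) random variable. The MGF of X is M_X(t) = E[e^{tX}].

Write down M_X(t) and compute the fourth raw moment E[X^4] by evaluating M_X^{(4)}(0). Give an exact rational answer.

M_X(t) = (1 - 2*t)^(-7/2)
M′(t) = 7/(16*t^4*√(1 - 2*t) - 32*t^3*√(1 - 2*t) + 24*t^2*√(1 - 2*t) - 8*t*√(1 - 2*t) + √(1 - 2*t))
M′′(t) = -63/(32*t^5*√(1 - 2*t) - 80*t^4*√(1 - 2*t) + 80*t^3*√(1 - 2*t) - 40*t^2*√(1 - 2*t) + 10*t*√(1 - 2*t) - √(1 - 2*t))
M′′′(t) = 693/(64*t^6*√(1 - 2*t) - 192*t^5*√(1 - 2*t) + 240*t^4*√(1 - 2*t) - 160*t^3*√(1 - 2*t) + 60*t^2*√(1 - 2*t) - 12*t*√(1 - 2*t) + √(1 - 2*t))

E[X^4] = M′′′′(0) = 9009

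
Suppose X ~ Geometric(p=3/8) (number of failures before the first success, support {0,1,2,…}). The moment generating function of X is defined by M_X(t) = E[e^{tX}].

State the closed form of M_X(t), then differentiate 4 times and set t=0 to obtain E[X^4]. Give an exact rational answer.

M_X(t) = 3/(8*(1 - 5*e^(t)/8))
M′(t) = 15*e^(t)/(25*e^(2*t) - 80*e^(t) + 64)
M′′(t) = (-75*e^(2*t) - 120*e^(t))/(125*e^(3*t) - 600*e^(2*t) + 960*e^(t) - 512)
M′′′(t) = (375*e^(3*t) + 2400*e^(2*t) + 960*e^(t))/(625*e^(4*t) - 4000*e^(3*t) + 9600*e^(2*t) - 10240*e^(t) + 4096)
M′′′′(t) = (-1875*e^(4*t) - 33000*e^(3*t) - 52800*e^(2*t) - 7680*e^(t))/(3125*e^(5*t) - 25000*e^(4*t) + 80000*e^(3*t) - 128000*e^(2*t) + 102400*e^(t) - 32768)

E[X^4] = M′′′′(0) = 10595/27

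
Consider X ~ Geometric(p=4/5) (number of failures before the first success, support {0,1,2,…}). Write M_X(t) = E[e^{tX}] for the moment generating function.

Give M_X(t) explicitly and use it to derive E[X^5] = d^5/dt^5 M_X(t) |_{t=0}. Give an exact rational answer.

E[X^5] = M′′′′′(0) = 707/128

M_X(t) = 4/(5*(1 - e^(t)/5))
M′(t) = 4*e^(t)/(e^(2*t) - 10*e^(t) + 25)
M′′(t) = (-4*e^(2*t) - 20*e^(t))/(e^(3*t) - 15*e^(2*t) + 75*e^(t) - 125)
M′′′(t) = (4*e^(3*t) + 80*e^(2*t) + 100*e^(t))/(e^(4*t) - 20*e^(3*t) + 150*e^(2*t) - 500*e^(t) + 625)
M′′′′(t) = (-4*e^(4*t) - 220*e^(3*t) - 1100*e^(2*t) - 500*e^(t))/(e^(5*t) - 25*e^(4*t) + 250*e^(3*t) - 1250*e^(2*t) + 3125*e^(t) - 3125)
M′′′′′(t) = (4*e^(5*t) + 520*e^(4*t) + 6600*e^(3*t) + 13000*e^(2*t) + 2500*e^(t))/(e^(6*t) - 30*e^(5*t) + 375*e^(4*t) - 2500*e^(3*t) + 9375*e^(2*t) - 18750*e^(t) + 15625)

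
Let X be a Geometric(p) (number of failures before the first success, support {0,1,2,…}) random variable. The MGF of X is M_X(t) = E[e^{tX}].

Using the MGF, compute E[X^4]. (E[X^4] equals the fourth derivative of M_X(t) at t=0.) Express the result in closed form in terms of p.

M_X(t) = p/(-(1 - p)*e^(t) + 1)
M′(t) = (-p^2*e^(t) + p*e^(t))/(p^2*e^(2*t) - 2*p*e^(2*t) + 2*p*e^(t) + e^(2*t) - 2*e^(t) + 1)

E[X^4] = M′′′′(0) = 1 - 15/p + 50/p^2 - 60/p^3 + 24/p^4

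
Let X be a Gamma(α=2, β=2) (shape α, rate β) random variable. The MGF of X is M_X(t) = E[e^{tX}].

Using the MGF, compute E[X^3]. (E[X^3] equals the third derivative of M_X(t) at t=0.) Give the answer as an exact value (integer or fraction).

E[X^3] = M^(3)(0) = 3

M_X(t) = 4/(2 - t)^2
M^(3)(t) = -96/(t^5 - 10*t^4 + 40*t^3 - 80*t^2 + 80*t - 32)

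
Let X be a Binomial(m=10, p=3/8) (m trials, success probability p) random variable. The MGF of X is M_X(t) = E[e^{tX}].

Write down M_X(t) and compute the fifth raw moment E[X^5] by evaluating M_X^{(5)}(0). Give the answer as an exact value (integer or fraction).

M_X(t) = (3*e^(t)/8 + 5/8)^10

E[X^5] = d^5M/dt^5 |_{t=0} = 2420475/1024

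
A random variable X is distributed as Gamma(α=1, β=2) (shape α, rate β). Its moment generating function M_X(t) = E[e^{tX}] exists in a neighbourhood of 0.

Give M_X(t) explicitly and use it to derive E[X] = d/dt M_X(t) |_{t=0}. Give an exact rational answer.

M_X(t) = 2/(2 - t)
dM/dt = 2/(t^2 - 4*t + 4)

E[X] = dM/dt |_{t=0} = 1/2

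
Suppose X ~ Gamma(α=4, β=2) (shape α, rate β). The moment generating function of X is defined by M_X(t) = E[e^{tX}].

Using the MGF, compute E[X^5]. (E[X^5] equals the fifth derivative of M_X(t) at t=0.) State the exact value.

E[X^5] = d^5M/dt^5 |_{t=0} = 210

M_X(t) = 16/(2 - t)^4
dM/dt = -64/(t^5 - 10*t^4 + 40*t^3 - 80*t^2 + 80*t - 32)
d^2M/dt^2 = 320/(t^6 - 12*t^5 + 60*t^4 - 160*t^3 + 240*t^2 - 192*t + 64)
d^3M/dt^3 = -1920/(t^7 - 14*t^6 + 84*t^5 - 280*t^4 + 560*t^3 - 672*t^2 + 448*t - 128)
d^4M/dt^4 = 13440/(t^8 - 16*t^7 + 112*t^6 - 448*t^5 + 1120*t^4 - 1792*t^3 + 1792*t^2 - 1024*t + 256)
d^5M/dt^5 = -107520/(t^9 - 18*t^8 + 144*t^7 - 672*t^6 + 2016*t^5 - 4032*t^4 + 5376*t^3 - 4608*t^2 + 2304*t - 512)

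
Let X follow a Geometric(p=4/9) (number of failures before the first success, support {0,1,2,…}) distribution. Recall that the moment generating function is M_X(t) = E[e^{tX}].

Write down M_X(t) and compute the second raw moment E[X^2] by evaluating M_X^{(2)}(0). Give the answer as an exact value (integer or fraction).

E[X^2] = d^2M/dt^2 |_{t=0} = 35/8

M_X(t) = 4/(9*(1 - 5*e^(t)/9))
dM/dt = 20*e^(t)/(25*e^(2*t) - 90*e^(t) + 81)
d^2M/dt^2 = (-100*e^(2*t) - 180*e^(t))/(125*e^(3*t) - 675*e^(2*t) + 1215*e^(t) - 729)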